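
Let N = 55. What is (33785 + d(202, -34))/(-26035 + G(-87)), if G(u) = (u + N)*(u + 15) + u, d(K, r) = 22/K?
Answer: -1706148/1202809 ≈ -1.4185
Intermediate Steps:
G(u) = u + (15 + u)*(55 + u) (G(u) = (u + 55)*(u + 15) + u = (55 + u)*(15 + u) + u = (15 + u)*(55 + u) + u = u + (15 + u)*(55 + u))
(33785 + d(202, -34))/(-26035 + G(-87)) = (33785 + 22/202)/(-26035 + (825 + (-87)² + 71*(-87))) = (33785 + 22*(1/202))/(-26035 + (825 + 7569 - 6177)) = (33785 + 11/101)/(-26035 + 2217) = (3412296/101)/(-23818) = (3412296/101)*(-1/23818) = -1706148/1202809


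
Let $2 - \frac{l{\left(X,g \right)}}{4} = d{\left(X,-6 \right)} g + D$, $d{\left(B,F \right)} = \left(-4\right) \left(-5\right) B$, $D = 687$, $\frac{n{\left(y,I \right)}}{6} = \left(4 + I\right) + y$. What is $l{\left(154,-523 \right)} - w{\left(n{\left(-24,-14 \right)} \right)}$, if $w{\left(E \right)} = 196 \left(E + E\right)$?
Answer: $6520588$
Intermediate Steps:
$n{\left(y,I \right)} = 24 + 6 I + 6 y$ ($n{\left(y,I \right)} = 6 \left(\left(4 + I\right) + y\right) = 6 \left(4 + I + y\right) = 24 + 6 I + 6 y$)
$d{\left(B,F \right)} = 20 B$
$l{\left(X,g \right)} = -2740 - 80 X g$ ($l{\left(X,g \right)} = 8 - 4 \left(20 X g + 687\right) = 8 - 4 \left(687 + 20 X g\right) = 8 - \left(2748 + 80 X g\right) = -2740 - 80 X g$)
$w{\left(E \right)} = 392 E$ ($w{\left(E \right)} = 196 \cdot 2 E = 392 E$)
$l{\left(154,-523 \right)} - w{\left(n{\left(-24,-14 \right)} \right)} = \left(-2740 - 12320 \left(-523\right)\right) - 392 \left(24 + 6 \left(-14\right) + 6 \left(-24\right)\right) = \left(-2740 + 6443360\right) - 392 \left(24 - 84 - 144\right) = 6440620 - 392 \left(-204\right) = 6440620 - -79968 = 6440620 + 79968 = 6520588$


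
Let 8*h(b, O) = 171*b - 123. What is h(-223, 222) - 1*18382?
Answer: -23164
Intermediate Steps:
h(b, O) = -123/8 + 171*b/8 (h(b, O) = (171*b - 123)/8 = (-123 + 171*b)/8 = -123/8 + 171*b/8)
h(-223, 222) - 1*18382 = (-123/8 + (171/8)*(-223)) - 1*18382 = (-123/8 - 38133/8) - 18382 = -4782 - 18382 = -23164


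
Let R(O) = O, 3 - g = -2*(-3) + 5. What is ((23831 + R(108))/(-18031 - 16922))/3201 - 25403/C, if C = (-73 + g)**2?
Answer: -315817818182/81563839137 ≈ -3.8720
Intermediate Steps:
g = -8 (g = 3 - (-2*(-3) + 5) = 3 - (6 + 5) = 3 - 1*11 = 3 - 11 = -8)
C = 6561 (C = (-73 - 8)**2 = (-81)**2 = 6561)
((23831 + R(108))/(-18031 - 16922))/3201 - 25403/C = ((23831 + 108)/(-18031 - 16922))/3201 - 25403/6561 = (23939/(-34953))*(1/3201) - 25403*1/6561 = (23939*(-1/34953))*(1/3201) - 25403/6561 = -23939/34953*1/3201 - 25403/6561 = -23939/111884553 - 25403/6561 = -315817818182/81563839137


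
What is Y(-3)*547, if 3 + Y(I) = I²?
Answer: 3282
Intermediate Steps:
Y(I) = -3 + I²
Y(-3)*547 = (-3 + (-3)²)*547 = (-3 + 9)*547 = 6*547 = 3282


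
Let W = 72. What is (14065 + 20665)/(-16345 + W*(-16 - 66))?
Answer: -34730/22249 ≈ -1.5610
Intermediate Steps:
(14065 + 20665)/(-16345 + W*(-16 - 66)) = (14065 + 20665)/(-16345 + 72*(-16 - 66)) = 34730/(-16345 + 72*(-82)) = 34730/(-16345 - 5904) = 34730/(-22249) = 34730*(-1/22249) = -34730/22249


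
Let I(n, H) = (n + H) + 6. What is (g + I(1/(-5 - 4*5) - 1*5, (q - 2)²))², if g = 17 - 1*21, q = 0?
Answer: 576/625 ≈ 0.92160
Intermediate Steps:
I(n, H) = 6 + H + n (I(n, H) = (H + n) + 6 = 6 + H + n)
g = -4 (g = 17 - 21 = -4)
(g + I(1/(-5 - 4*5) - 1*5, (q - 2)²))² = (-4 + (6 + (0 - 2)² + (1/(-5 - 4*5) - 1*5)))² = (-4 + (6 + (-2)² + (1/(-5 - 20) - 5)))² = (-4 + (6 + 4 + (1/(-25) - 5)))² = (-4 + (6 + 4 + (-1/25 - 5)))² = (-4 + (6 + 4 - 126/25))² = (-4 + 124/25)² = (24/25)² = 576/625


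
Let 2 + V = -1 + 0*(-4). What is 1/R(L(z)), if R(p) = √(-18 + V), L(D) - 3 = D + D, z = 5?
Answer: -I*√21/21 ≈ -0.21822*I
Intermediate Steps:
L(D) = 3 + 2*D (L(D) = 3 + (D + D) = 3 + 2*D)
V = -3 (V = -2 + (-1 + 0*(-4)) = -2 + (-1 + 0) = -2 - 1 = -3)
R(p) = I*√21 (R(p) = √(-18 - 3) = √(-21) = I*√21)
1/R(L(z)) = 1/(I*√21) = -I*√21/21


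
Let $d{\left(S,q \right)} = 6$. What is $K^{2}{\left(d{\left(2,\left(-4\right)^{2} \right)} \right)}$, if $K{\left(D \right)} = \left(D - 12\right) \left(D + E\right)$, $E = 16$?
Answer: $17424$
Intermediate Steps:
$K{\left(D \right)} = \left(-12 + D\right) \left(16 + D\right)$ ($K{\left(D \right)} = \left(D - 12\right) \left(D + 16\right) = \left(-12 + D\right) \left(16 + D\right)$)
$K^{2}{\left(d{\left(2,\left(-4\right)^{2} \right)} \right)} = \left(-192 + 6^{2} + 4 \cdot 6\right)^{2} = \left(-192 + 36 + 24\right)^{2} = \left(-132\right)^{2} = 17424$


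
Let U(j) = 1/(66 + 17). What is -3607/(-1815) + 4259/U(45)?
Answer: 641600662/1815 ≈ 3.5350e+5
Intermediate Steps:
U(j) = 1/83
-3607/(-1815) + 4259/U(45) = -3607/(-1815) + 4259/(1/83) = -3607*(-1/1815) + 4259*83 = 3607/1815 + 353497 = 641600662/1815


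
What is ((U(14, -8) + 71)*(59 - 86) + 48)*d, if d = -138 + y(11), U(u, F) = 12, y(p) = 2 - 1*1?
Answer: 300441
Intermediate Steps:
y(p) = 1 (y(p) = 2 - 1 = 1)
d = -137 (d = -138 + 1 = -137)
((U(14, -8) + 71)*(59 - 86) + 48)*d = ((12 + 71)*(59 - 86) + 48)*(-137) = (83*(-27) + 48)*(-137) = (-2241 + 48)*(-137) = -2193*(-137) = 300441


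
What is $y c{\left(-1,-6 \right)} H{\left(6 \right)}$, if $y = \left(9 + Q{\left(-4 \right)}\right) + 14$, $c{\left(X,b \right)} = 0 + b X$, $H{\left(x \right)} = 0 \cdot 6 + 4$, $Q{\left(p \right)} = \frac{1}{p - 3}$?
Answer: $\frac{3840}{7} \approx 548.57$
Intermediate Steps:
$Q{\left(p \right)} = \frac{1}{-3 + p}$
$H{\left(x \right)} = 4$ ($H{\left(x \right)} = 0 + 4 = 4$)
$c{\left(X,b \right)} = X b$ ($c{\left(X,b \right)} = 0 + X b = X b$)
$y = \frac{160}{7}$ ($y = \left(9 + \frac{1}{-3 - 4}\right) + 14 = \left(9 + \frac{1}{-7}\right) + 14 = \left(9 - \frac{1}{7}\right) + 14 = \frac{62}{7} + 14 = \frac{160}{7} \approx 22.857$)
$y c{\left(-1,-6 \right)} H{\left(6 \right)} = \frac{160 \left(\left(-1\right) \left(-6\right)\right)}{7} \cdot 4 = \frac{160}{7} \cdot 6 \cdot 4 = \frac{960}{7} \cdot 4 = \frac{3840}{7}$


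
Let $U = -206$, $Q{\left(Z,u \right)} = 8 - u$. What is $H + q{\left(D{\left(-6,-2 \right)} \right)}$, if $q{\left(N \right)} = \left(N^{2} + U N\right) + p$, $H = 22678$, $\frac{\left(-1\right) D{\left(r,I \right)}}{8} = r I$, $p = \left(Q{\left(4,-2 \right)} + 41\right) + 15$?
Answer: $51736$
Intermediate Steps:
$p = 66$ ($p = \left(\left(8 - -2\right) + 41\right) + 15 = \left(\left(8 + 2\right) + 41\right) + 15 = \left(10 + 41\right) + 15 = 51 + 15 = 66$)
$D{\left(r,I \right)} = - 8 I r$ ($D{\left(r,I \right)} = - 8 r I = - 8 I r$)
$q{\left(N \right)} = 66 + N^{2} - 206 N$ ($q{\left(N \right)} = \left(N^{2} - 206 N\right) + 66 = 66 + N^{2} - 206 N$)
$H + q{\left(D{\left(-6,-2 \right)} \right)} = 22678 + \left(66 + \left(\left(-8\right) \left(-2\right) \left(-6\right)\right)^{2} - 206 \left(\left(-8\right) \left(-2\right) \left(-6\right)\right)\right) = 22678 + \left(66 + \left(-96\right)^{2} - -19776\right) = 22678 + \left(66 + 9216 + 19776\right) = 22678 + 29058 = 51736$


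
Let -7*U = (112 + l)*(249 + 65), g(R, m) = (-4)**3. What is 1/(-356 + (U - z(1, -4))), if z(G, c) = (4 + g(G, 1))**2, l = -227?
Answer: 7/8418 ≈ 0.00083155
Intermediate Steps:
g(R, m) = -64
z(G, c) = 3600 (z(G, c) = (4 - 64)**2 = (-60)**2 = 3600)
U = 36110/7 (U = -(112 - 227)*(249 + 65)/7 = -(-115)*314/7 = -1/7*(-36110) = 36110/7 ≈ 5158.6)
1/(-356 + (U - z(1, -4))) = 1/(-356 + (36110/7 - 1*3600)) = 1/(-356 + (36110/7 - 3600)) = 1/(-356 + 10910/7) = 1/(8418/7) = 7/8418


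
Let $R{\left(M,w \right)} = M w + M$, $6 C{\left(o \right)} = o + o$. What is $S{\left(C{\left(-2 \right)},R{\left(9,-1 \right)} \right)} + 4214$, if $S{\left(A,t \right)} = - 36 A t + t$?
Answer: $4214$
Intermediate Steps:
$C{\left(o \right)} = \frac{o}{3}$ ($C{\left(o \right)} = \frac{o + o}{6} = \frac{2 o}{6} = \frac{o}{3}$)
$R{\left(M,w \right)} = M + M w$
$S{\left(A,t \right)} = t - 36 A t$ ($S{\left(A,t \right)} = - 36 A t + t = t - 36 A t$)
$S{\left(C{\left(-2 \right)},R{\left(9,-1 \right)} \right)} + 4214 = 9 \left(1 - 1\right) \left(1 - 36 \cdot \frac{1}{3} \left(-2\right)\right) + 4214 = 9 \cdot 0 \left(1 - -24\right) + 4214 = 0 \left(1 + 24\right) + 4214 = 0 \cdot 25 + 4214 = 0 + 4214 = 4214$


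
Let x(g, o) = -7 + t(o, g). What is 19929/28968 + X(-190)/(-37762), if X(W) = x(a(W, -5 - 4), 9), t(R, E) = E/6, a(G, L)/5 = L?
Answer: 125496489/182314936 ≈ 0.68835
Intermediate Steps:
a(G, L) = 5*L
t(R, E) = E/6 (t(R, E) = E*(⅙) = E/6)
x(g, o) = -7 + g/6
X(W) = -29/2 (X(W) = -7 + (5*(-5 - 4))/6 = -7 + (5*(-9))/6 = -7 + (⅙)*(-45) = -7 - 15/2 = -29/2)
19929/28968 + X(-190)/(-37762) = 19929/28968 - 29/2/(-37762) = 19929*(1/28968) - 29/2*(-1/37762) = 6643/9656 + 29/75524 = 125496489/182314936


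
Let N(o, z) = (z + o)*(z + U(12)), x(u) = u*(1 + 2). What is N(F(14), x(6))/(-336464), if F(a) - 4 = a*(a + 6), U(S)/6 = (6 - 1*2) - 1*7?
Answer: 0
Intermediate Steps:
U(S) = -18 (U(S) = 6*((6 - 1*2) - 1*7) = 6*((6 - 2) - 7) = 6*(4 - 7) = 6*(-3) = -18)
F(a) = 4 + a*(6 + a) (F(a) = 4 + a*(a + 6) = 4 + a*(6 + a))
x(u) = 3*u (x(u) = u*3 = 3*u)
N(o, z) = (-18 + z)*(o + z) (N(o, z) = (z + o)*(z - 18) = (o + z)*(-18 + z) = (-18 + z)*(o + z))
N(F(14), x(6))/(-336464) = ((3*6)² - 18*(4 + 14² + 6*14) - 54*6 + (4 + 14² + 6*14)*(3*6))/(-336464) = (18² - 18*(4 + 196 + 84) - 18*18 + (4 + 196 + 84)*18)*(-1/336464) = (324 - 18*284 - 324 + 284*18)*(-1/336464) = (324 - 5112 - 324 + 5112)*(-1/336464) = 0*(-1/336464) = 0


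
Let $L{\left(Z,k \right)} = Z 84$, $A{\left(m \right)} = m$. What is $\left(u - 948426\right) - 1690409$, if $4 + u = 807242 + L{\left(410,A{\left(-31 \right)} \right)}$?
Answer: $-1797157$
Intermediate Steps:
$L{\left(Z,k \right)} = 84 Z$
$u = 841678$ ($u = -4 + \left(807242 + 84 \cdot 410\right) = -4 + \left(807242 + 34440\right) = -4 + 841682 = 841678$)
$\left(u - 948426\right) - 1690409 = \left(841678 - 948426\right) - 1690409 = -106748 - 1690409 = -1797157$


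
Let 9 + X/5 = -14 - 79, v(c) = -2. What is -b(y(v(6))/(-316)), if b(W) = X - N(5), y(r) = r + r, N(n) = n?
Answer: 515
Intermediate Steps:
X = -510 (X = -45 + 5*(-14 - 79) = -45 + 5*(-93) = -45 - 465 = -510)
y(r) = 2*r
b(W) = -515 (b(W) = -510 - 1*5 = -510 - 5 = -515)
-b(y(v(6))/(-316)) = -1*(-515) = 515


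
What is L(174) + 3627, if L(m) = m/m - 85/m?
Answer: 631187/174 ≈ 3627.5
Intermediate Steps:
L(m) = 1 - 85/m
L(174) + 3627 = (-85 + 174)/174 + 3627 = (1/174)*89 + 3627 = 89/174 + 3627 = 631187/174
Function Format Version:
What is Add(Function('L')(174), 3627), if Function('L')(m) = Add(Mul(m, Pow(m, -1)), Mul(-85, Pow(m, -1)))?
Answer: Rational(631187, 174) ≈ 3627.5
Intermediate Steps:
Function('L')(m) = Add(1, Mul(-85, Pow(m, -1)))
Add(Function('L')(174), 3627) = Add(Mul(Pow(174, -1), Add(-85, 174)), 3627) = Add(Mul(Rational(1, 174), 89), 3627) = Add(Rational(89, 174), 3627) = Rational(631187, 174)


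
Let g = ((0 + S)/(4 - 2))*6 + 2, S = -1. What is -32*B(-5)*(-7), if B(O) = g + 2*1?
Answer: 224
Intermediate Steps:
g = -1 (g = ((0 - 1)/(4 - 2))*6 + 2 = -1/2*6 + 2 = -1*½*6 + 2 = -½*6 + 2 = -3 + 2 = -1)
B(O) = 1 (B(O) = -1 + 2*1 = -1 + 2 = 1)
-32*B(-5)*(-7) = -32*1*(-7) = -32*(-7) = 224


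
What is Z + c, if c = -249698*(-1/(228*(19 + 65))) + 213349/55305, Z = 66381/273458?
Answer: 2419107212957/141153550440 ≈ 17.138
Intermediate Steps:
Z = 66381/273458 (Z = 66381*(1/273458) = 66381/273458 ≈ 0.24275)
c = 17442113/1032360 (c = -249698/(84*(-228)) + 213349*(1/55305) = -249698/(-19152) + 213349/55305 = -249698*(-1/19152) + 213349/55305 = 6571/504 + 213349/55305 = 17442113/1032360 ≈ 16.895)
Z + c = 66381/273458 + 17442113/1032360 = 2419107212957/141153550440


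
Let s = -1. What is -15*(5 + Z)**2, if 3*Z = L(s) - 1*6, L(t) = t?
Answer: -320/3 ≈ -106.67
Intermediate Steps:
Z = -7/3 (Z = (-1 - 1*6)/3 = (-1 - 6)/3 = (1/3)*(-7) = -7/3 ≈ -2.3333)
-15*(5 + Z)**2 = -15*(5 - 7/3)**2 = -15*(8/3)**2 = -15*64/9 = -320/3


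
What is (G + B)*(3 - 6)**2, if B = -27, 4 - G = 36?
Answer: -531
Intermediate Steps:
G = -32 (G = 4 - 1*36 = 4 - 36 = -32)
(G + B)*(3 - 6)**2 = (-32 - 27)*(3 - 6)**2 = -59*(-3)**2 = -59*9 = -531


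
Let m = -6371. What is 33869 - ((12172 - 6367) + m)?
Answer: 34435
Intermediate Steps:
33869 - ((12172 - 6367) + m) = 33869 - ((12172 - 6367) - 6371) = 33869 - (5805 - 6371) = 33869 - 1*(-566) = 33869 + 566 = 34435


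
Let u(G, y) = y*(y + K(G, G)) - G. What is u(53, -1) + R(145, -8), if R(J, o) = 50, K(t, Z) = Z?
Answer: -55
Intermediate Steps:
u(G, y) = -G + y*(G + y) (u(G, y) = y*(y + G) - G = y*(G + y) - G = -G + y*(G + y))
u(53, -1) + R(145, -8) = ((-1)**2 - 1*53 + 53*(-1)) + 50 = (1 - 53 - 53) + 50 = -105 + 50 = -55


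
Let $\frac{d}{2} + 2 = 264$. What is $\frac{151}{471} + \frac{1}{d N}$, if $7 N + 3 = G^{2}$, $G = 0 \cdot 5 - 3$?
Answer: $\frac{159347}{493608} \approx 0.32282$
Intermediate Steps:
$d = 524$ ($d = -4 + 2 \cdot 264 = -4 + 528 = 524$)
$G = -3$ ($G = 0 - 3 = -3$)
$N = \frac{6}{7}$ ($N = - \frac{3}{7} + \frac{\left(-3\right)^{2}}{7} = - \frac{3}{7} + \frac{1}{7} \cdot 9 = - \frac{3}{7} + \frac{9}{7} = \frac{6}{7} \approx 0.85714$)
$\frac{151}{471} + \frac{1}{d N} = \frac{151}{471} + \frac{1}{524 \cdot \frac{6}{7}} = 151 \cdot \frac{1}{471} + \frac{1}{524} \cdot \frac{7}{6} = \frac{151}{471} + \frac{7}{3144} = \frac{159347}{493608}$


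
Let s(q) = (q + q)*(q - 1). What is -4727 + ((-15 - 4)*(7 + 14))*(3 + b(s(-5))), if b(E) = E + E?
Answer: -53804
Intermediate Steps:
s(q) = 2*q*(-1 + q) (s(q) = (2*q)*(-1 + q) = 2*q*(-1 + q))
b(E) = 2*E
-4727 + ((-15 - 4)*(7 + 14))*(3 + b(s(-5))) = -4727 + ((-15 - 4)*(7 + 14))*(3 + 2*(2*(-5)*(-1 - 5))) = -4727 + (-19*21)*(3 + 2*(2*(-5)*(-6))) = -4727 - 399*(3 + 2*60) = -4727 - 399*(3 + 120) = -4727 - 399*123 = -4727 - 49077 = -53804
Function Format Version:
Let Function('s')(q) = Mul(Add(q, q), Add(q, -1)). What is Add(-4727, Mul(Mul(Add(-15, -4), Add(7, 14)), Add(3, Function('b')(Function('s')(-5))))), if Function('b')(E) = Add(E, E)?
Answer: -53804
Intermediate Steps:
Function('s')(q) = Mul(2, q, Add(-1, q)) (Function('s')(q) = Mul(Mul(2, q), Add(-1, q)) = Mul(2, q, Add(-1, q)))
Function('b')(E) = Mul(2, E)
Add(-4727, Mul(Mul(Add(-15, -4), Add(7, 14)), Add(3, Function('b')(Function('s')(-5))))) = Add(-4727, Mul(Mul(Add(-15, -4), Add(7, 14)), Add(3, Mul(2, Mul(2, -5, Add(-1, -5)))))) = Add(-4727, Mul(Mul(-19, 21), Add(3, Mul(2, Mul(2, -5, -6))))) = Add(-4727, Mul(-399, Add(3, Mul(2, 60)))) = Add(-4727, Mul(-399, Add(3, 120))) = Add(-4727, Mul(-399, 123)) = Add(-4727, -49077) = -53804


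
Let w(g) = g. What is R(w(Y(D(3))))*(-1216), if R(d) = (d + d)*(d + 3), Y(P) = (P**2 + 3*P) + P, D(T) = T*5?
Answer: -199618560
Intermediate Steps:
D(T) = 5*T
Y(P) = P**2 + 4*P
R(d) = 2*d*(3 + d) (R(d) = (2*d)*(3 + d) = 2*d*(3 + d))
R(w(Y(D(3))))*(-1216) = (2*((5*3)*(4 + 5*3))*(3 + (5*3)*(4 + 5*3)))*(-1216) = (2*(15*(4 + 15))*(3 + 15*(4 + 15)))*(-1216) = (2*(15*19)*(3 + 15*19))*(-1216) = (2*285*(3 + 285))*(-1216) = (2*285*288)*(-1216) = 164160*(-1216) = -199618560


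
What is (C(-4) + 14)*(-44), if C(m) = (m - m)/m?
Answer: -616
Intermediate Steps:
C(m) = 0 (C(m) = 0/m = 0)
(C(-4) + 14)*(-44) = (0 + 14)*(-44) = 14*(-44) = -616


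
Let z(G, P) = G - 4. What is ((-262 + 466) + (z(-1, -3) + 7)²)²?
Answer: 43264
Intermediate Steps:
z(G, P) = -4 + G
((-262 + 466) + (z(-1, -3) + 7)²)² = ((-262 + 466) + ((-4 - 1) + 7)²)² = (204 + (-5 + 7)²)² = (204 + 2²)² = (204 + 4)² = 208² = 43264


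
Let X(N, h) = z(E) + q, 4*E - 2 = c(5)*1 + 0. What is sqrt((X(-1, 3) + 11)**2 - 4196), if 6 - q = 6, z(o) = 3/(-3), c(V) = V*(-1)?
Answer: 64*I ≈ 64.0*I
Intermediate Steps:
c(V) = -V
E = -3/4 (E = 1/2 + (-1*5*1 + 0)/4 = 1/2 + (-5*1 + 0)/4 = 1/2 + (-5 + 0)/4 = 1/2 + (1/4)*(-5) = 1/2 - 5/4 = -3/4 ≈ -0.75000)
z(o) = -1 (z(o) = 3*(-1/3) = -1)
q = 0 (q = 6 - 1*6 = 6 - 6 = 0)
X(N, h) = -1 (X(N, h) = -1 + 0 = -1)
sqrt((X(-1, 3) + 11)**2 - 4196) = sqrt((-1 + 11)**2 - 4196) = sqrt(10**2 - 4196) = sqrt(100 - 4196) = sqrt(-4096) = 64*I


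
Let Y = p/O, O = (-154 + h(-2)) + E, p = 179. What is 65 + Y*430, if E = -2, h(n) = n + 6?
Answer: -33545/76 ≈ -441.38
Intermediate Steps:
h(n) = 6 + n
O = -152 (O = (-154 + (6 - 2)) - 2 = (-154 + 4) - 2 = -150 - 2 = -152)
Y = -179/152 (Y = 179/(-152) = 179*(-1/152) = -179/152 ≈ -1.1776)
65 + Y*430 = 65 - 179/152*430 = 65 - 38485/76 = -33545/76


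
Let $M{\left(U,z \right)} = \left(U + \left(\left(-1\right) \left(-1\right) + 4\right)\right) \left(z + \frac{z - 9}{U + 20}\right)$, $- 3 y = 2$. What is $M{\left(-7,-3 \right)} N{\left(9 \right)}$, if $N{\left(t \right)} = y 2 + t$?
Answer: $\frac{782}{13} \approx 60.154$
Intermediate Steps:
$y = - \frac{2}{3}$ ($y = \left(- \frac{1}{3}\right) 2 = - \frac{2}{3} \approx -0.66667$)
$N{\left(t \right)} = - \frac{4}{3} + t$ ($N{\left(t \right)} = \left(- \frac{2}{3}\right) 2 + t = - \frac{4}{3} + t$)
$M{\left(U,z \right)} = \left(5 + U\right) \left(z + \frac{-9 + z}{20 + U}\right)$ ($M{\left(U,z \right)} = \left(U + \left(1 + 4\right)\right) \left(z + \frac{-9 + z}{20 + U}\right) = \left(U + 5\right) \left(z + \frac{-9 + z}{20 + U}\right) = \left(5 + U\right) \left(z + \frac{-9 + z}{20 + U}\right)$)
$M{\left(-7,-3 \right)} N{\left(9 \right)} = \frac{-45 - -63 + 105 \left(-3\right) - 3 \left(-7\right)^{2} + 26 \left(-7\right) \left(-3\right)}{20 - 7} \left(- \frac{4}{3} + 9\right) = \frac{-45 + 63 - 315 - 147 + 546}{13} \cdot \frac{23}{3} = \frac{1}{13} \cdot 102 \cdot \frac{23}{3} = \frac{102}{13} \cdot \frac{23}{3} = \frac{782}{13}$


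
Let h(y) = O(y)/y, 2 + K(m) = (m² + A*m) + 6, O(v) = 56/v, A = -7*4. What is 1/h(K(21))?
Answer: 20449/56 ≈ 365.16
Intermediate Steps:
A = -28
K(m) = 4 + m² - 28*m (K(m) = -2 + ((m² - 28*m) + 6) = -2 + (6 + m² - 28*m) = 4 + m² - 28*m)
h(y) = 56/y² (h(y) = (56/y)/y = 56/y²)
1/h(K(21)) = 1/(56/(4 + 21² - 28*21)²) = 1/(56/(4 + 441 - 588)²) = 1/(56/(-143)²) = 1/(56*(1/20449)) = 1/(56/20449) = 20449/56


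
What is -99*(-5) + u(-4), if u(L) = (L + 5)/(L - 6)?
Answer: 4949/10 ≈ 494.90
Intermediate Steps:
u(L) = (5 + L)/(-6 + L)
-99*(-5) + u(-4) = -99*(-5) + (5 - 4)/(-6 - 4) = -33*(-15) + 1/(-10) = 495 - 1/10*1 = 495 - 1/10 = 4949/10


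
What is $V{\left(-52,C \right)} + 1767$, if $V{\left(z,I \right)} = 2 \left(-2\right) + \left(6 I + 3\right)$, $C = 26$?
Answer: $1922$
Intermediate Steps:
$V{\left(z,I \right)} = -1 + 6 I$ ($V{\left(z,I \right)} = -4 + \left(3 + 6 I\right) = -1 + 6 I$)
$V{\left(-52,C \right)} + 1767 = \left(-1 + 6 \cdot 26\right) + 1767 = \left(-1 + 156\right) + 1767 = 155 + 1767 = 1922$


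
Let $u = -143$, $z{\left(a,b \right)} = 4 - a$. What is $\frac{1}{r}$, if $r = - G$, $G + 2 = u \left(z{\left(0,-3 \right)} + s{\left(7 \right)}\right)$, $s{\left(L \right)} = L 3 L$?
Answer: $\frac{1}{21595} \approx 4.6307 \cdot 10^{-5}$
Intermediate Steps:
$s{\left(L \right)} = 3 L^{2}$ ($s{\left(L \right)} = 3 L L = 3 L^{2}$)
$G = -21595$ ($G = -2 - 143 \left(\left(4 - 0\right) + 3 \cdot 7^{2}\right) = -2 - 143 \left(\left(4 + 0\right) + 3 \cdot 49\right) = -2 - 143 \left(4 + 147\right) = -2 - 21593 = -21595$)
$r = 21595$ ($r = \left(-1\right) \left(-21595\right) = 21595$)
$\frac{1}{r} = \frac{1}{21595}$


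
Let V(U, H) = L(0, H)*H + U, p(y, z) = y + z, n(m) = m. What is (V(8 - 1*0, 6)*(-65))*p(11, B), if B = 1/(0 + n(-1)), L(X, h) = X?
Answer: -5200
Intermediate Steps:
B = -1 (B = 1/(0 - 1) = 1/(-1) = -1)
V(U, H) = U (V(U, H) = 0*H + U = 0 + U = U)
(V(8 - 1*0, 6)*(-65))*p(11, B) = ((8 - 1*0)*(-65))*(11 - 1) = ((8 + 0)*(-65))*10 = (8*(-65))*10 = -520*10 = -5200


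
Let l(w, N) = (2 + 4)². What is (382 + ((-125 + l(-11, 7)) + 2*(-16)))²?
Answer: 68121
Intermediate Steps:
l(w, N) = 36 (l(w, N) = 6² = 36)
(382 + ((-125 + l(-11, 7)) + 2*(-16)))² = (382 + ((-125 + 36) + 2*(-16)))² = (382 + (-89 - 32))² = (382 - 121)² = 261² = 68121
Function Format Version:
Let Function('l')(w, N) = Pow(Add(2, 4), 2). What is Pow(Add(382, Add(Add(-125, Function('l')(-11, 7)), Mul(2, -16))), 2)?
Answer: 68121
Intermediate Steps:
Function('l')(w, N) = 36 (Function('l')(w, N) = Pow(6, 2) = 36)
Pow(Add(382, Add(Add(-125, Function('l')(-11, 7)), Mul(2, -16))), 2) = Pow(Add(382, Add(Add(-125, 36), Mul(2, -16))), 2) = Pow(Add(382, Add(-89, -32)), 2) = Pow(Add(382, -121), 2) = Pow(261, 2) = 68121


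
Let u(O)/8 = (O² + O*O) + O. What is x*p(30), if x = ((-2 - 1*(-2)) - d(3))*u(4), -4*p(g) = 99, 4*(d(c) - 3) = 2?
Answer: 24948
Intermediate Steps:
d(c) = 7/2 (d(c) = 3 + (¼)*2 = 3 + ½ = 7/2)
p(g) = -99/4 (p(g) = -¼*99 = -99/4)
u(O) = 8*O + 16*O² (u(O) = 8*((O² + O*O) + O) = 8*((O² + O²) + O) = 8*(2*O² + O) = 8*(O + 2*O²) = 8*O + 16*O²)
x = -1008 (x = ((-2 - 1*(-2)) - 1*7/2)*(8*4*(1 + 2*4)) = ((-2 + 2) - 7/2)*(8*4*(1 + 8)) = (0 - 7/2)*(8*4*9) = -7/2*288 = -1008)
x*p(30) = -1008*(-99/4) = 24948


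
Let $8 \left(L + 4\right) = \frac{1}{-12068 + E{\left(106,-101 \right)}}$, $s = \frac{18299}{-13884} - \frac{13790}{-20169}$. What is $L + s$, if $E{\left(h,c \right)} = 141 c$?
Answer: $- \frac{22761127613063}{4911476301576} \approx -4.6343$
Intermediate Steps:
$s = - \frac{59204057}{93342132}$ ($s = 18299 \left(- \frac{1}{13884}\right) - - \frac{13790}{20169} = - \frac{18299}{13884} + \frac{13790}{20169} = - \frac{59204057}{93342132} \approx -0.63427$)
$L = - \frac{841889}{210472}$ ($L = -4 + \frac{1}{8 \left(-12068 + 141 \left(-101\right)\right)} = -4 + \frac{1}{8 \left(-12068 - 14241\right)} = -4 + \frac{1}{8 \left(-26309\right)} = -4 + \frac{1}{8} \left(- \frac{1}{26309}\right) = -4 - \frac{1}{210472} = - \frac{841889}{210472} \approx -4.0$)
$L + s = - \frac{841889}{210472} - \frac{59204057}{93342132} = - \frac{22761127613063}{4911476301576}$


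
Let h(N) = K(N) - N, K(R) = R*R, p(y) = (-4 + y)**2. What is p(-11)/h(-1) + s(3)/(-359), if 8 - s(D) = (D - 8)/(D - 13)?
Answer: 40380/359 ≈ 112.48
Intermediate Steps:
s(D) = 8 - (-8 + D)/(-13 + D) (s(D) = 8 - (D - 8)/(D - 13) = 8 - (-8 + D)/(-13 + D))
K(R) = R**2
h(N) = N**2 - N
p(-11)/h(-1) + s(3)/(-359) = (-4 - 11)**2/((-(-1 - 1))) + ((-96 + 7*3)/(-13 + 3))/(-359) = (-15)**2/((-1*(-2))) + ((-96 + 21)/(-10))*(-1/359) = 225/2 - 1/10*(-75)*(-1/359) = 225*(1/2) + (15/2)*(-1/359) = 225/2 - 15/718 = 40380/359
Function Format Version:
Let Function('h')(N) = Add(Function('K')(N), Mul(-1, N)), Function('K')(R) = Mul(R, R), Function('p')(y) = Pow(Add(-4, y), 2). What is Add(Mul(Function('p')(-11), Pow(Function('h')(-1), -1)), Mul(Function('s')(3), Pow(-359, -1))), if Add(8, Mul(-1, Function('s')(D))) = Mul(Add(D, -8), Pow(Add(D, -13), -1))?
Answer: Rational(40380, 359) ≈ 112.48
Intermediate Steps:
Function('s')(D) = Add(8, Mul(-1, Pow(Add(-13, D), -1), Add(-8, D))) (Function('s')(D) = Add(8, Mul(-1, Mul(Add(D, -8), Pow(Add(D, -13), -1)))) = Add(8, Mul(-1, Mul(Add(-8, D), Pow(Add(-13, D), -1)))) = Add(8, Mul(-1, Mul(Pow(Add(-13, D), -1), Add(-8, D)))) = Add(8, Mul(-1, Pow(Add(-13, D), -1), Add(-8, D))))
Function('K')(R) = Pow(R, 2)
Function('h')(N) = Add(Pow(N, 2), Mul(-1, N))
Add(Mul(Function('p')(-11), Pow(Function('h')(-1), -1)), Mul(Function('s')(3), Pow(-359, -1))) = Add(Mul(Pow(Add(-4, -11), 2), Pow(Mul(-1, Add(-1, -1)), -1)), Mul(Mul(Pow(Add(-13, 3), -1), Add(-96, Mul(7, 3))), Pow(-359, -1))) = Add(Mul(Pow(-15, 2), Pow(Mul(-1, -2), -1)), Mul(Mul(Pow(-10, -1), Add(-96, 21)), Rational(-1, 359))) = Add(Mul(225, Pow(2, -1)), Mul(Mul(Rational(-1, 10), -75), Rational(-1, 359))) = Add(Mul(225, Rational(1, 2)), Mul(Rational(15, 2), Rational(-1, 359))) = Add(Rational(225, 2), Rational(-15, 718)) = Rational(40380, 359)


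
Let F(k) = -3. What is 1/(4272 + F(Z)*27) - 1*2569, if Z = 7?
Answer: -10766678/4191 ≈ -2569.0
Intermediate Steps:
1/(4272 + F(Z)*27) - 1*2569 = 1/(4272 - 3*27) - 1*2569 = 1/(4272 - 81) - 2569 = 1/4191 - 2569 = -10766678/4191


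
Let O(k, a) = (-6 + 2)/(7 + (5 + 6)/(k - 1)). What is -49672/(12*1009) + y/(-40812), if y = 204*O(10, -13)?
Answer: -1561717604/380908599 ≈ -4.1000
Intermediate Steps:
O(k, a) = -4/(7 + 11/(-1 + k))
y = -3672/37 (y = 204*(4*(1 - 1*10)/(4 + 7*10)) = 204*(4*(1 - 10)/(4 + 70)) = 204*(4*(-9)/74) = 204*(4*(1/74)*(-9)) = 204*(-18/37) = -3672/37 ≈ -99.243)
-49672/(12*1009) + y/(-40812) = -49672/(12*1009) - 3672/37/(-40812) = -49672/12108 - 3672/37*(-1/40812) = -49672*1/12108 + 306/125837 = -12418/3027 + 306/125837 = -1561717604/380908599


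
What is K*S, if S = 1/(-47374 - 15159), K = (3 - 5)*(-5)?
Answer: -10/62533 ≈ -0.00015992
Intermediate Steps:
K = 10 (K = -2*(-5) = 10)
S = -1/62533 (S = 1/(-62533) = -1/62533 ≈ -1.5992e-5)
K*S = 10*(-1/62533) = -10/62533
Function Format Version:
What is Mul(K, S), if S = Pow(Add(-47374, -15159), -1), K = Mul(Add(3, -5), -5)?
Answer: Rational(-10, 62533) ≈ -0.00015992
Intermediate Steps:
K = 10 (K = Mul(-2, -5) = 10)
S = Rational(-1, 62533) (S = Pow(-62533, -1) = Rational(-1, 62533) ≈ -1.5992e-5)
Mul(K, S) = Mul(10, Rational(-1, 62533)) = Rational(-10, 62533)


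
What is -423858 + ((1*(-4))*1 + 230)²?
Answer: -372782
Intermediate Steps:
-423858 + ((1*(-4))*1 + 230)² = -423858 + (-4*1 + 230)² = -423858 + (-4 + 230)² = -423858 + 226² = -423858 + 51076 = -372782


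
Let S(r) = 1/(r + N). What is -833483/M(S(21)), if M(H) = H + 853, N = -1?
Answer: -16669660/17061 ≈ -977.06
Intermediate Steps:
S(r) = 1/(-1 + r) (S(r) = 1/(r - 1) = 1/(-1 + r))
M(H) = 853 + H
-833483/M(S(21)) = -833483/(853 + 1/(-1 + 21)) = -833483/(853 + 1/20) = -833483/17061/20 = -833483*20/17061 = -16669660/17061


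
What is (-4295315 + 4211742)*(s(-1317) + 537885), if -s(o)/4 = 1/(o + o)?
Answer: -59202657476431/1317 ≈ -4.4953e+10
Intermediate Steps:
s(o) = -2/o (s(o) = -4/(o + o) = -4*1/(2*o) = -2/o)
(-4295315 + 4211742)*(s(-1317) + 537885) = (-4295315 + 4211742)*(-2/(-1317) + 537885) = -83573*(-2*(-1/1317) + 537885) = -83573*(2/1317 + 537885) = -83573*708394547/1317 = -59202657476431/1317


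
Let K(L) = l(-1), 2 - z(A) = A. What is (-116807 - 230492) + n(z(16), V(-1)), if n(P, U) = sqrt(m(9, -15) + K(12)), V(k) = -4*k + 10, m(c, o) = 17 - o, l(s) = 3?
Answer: -347299 + sqrt(35) ≈ -3.4729e+5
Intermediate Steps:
z(A) = 2 - A
K(L) = 3
V(k) = 10 - 4*k
n(P, U) = sqrt(35) (n(P, U) = sqrt((17 - 1*(-15)) + 3) = sqrt((17 + 15) + 3) = sqrt(32 + 3) = sqrt(35))
(-116807 - 230492) + n(z(16), V(-1)) = (-116807 - 230492) + sqrt(35) = -347299 + sqrt(35)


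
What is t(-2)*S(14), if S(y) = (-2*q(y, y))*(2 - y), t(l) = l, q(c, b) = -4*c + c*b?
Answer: -6720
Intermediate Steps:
q(c, b) = -4*c + b*c
S(y) = -2*y*(-4 + y)*(2 - y) (S(y) = (-2*y*(-4 + y))*(2 - y) = -2*y*(-4 + y)*(2 - y))
t(-2)*S(14) = -4*14*(-4 + 14)*(-2 + 14) = -4*14*10*12 = -2*3360 = -6720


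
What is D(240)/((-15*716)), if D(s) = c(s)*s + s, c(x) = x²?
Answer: -230404/179 ≈ -1287.2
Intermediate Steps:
D(s) = s + s³ (D(s) = s²*s + s = s³ + s = s + s³)
D(240)/((-15*716)) = (240 + 240³)/((-15*716)) = (240 + 13824000)/(-10740) = 13824240*(-1/10740) = -230404/179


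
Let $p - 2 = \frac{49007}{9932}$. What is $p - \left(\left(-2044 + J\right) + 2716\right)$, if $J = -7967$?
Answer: $\frac{72522811}{9932} \approx 7301.9$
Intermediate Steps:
$p = \frac{68871}{9932}$ ($p = 2 + \frac{49007}{9932} = \frac{68871}{9932} \approx 6.9342$)
$p - \left(\left(-2044 + J\right) + 2716\right) = \frac{68871}{9932} - \left(\left(-2044 - 7967\right) + 2716\right) = \frac{68871}{9932} - \left(-10011 + 2716\right) = \frac{68871}{9932} - -7295 = \frac{68871}{9932} + 7295 = \frac{72522811}{9932}$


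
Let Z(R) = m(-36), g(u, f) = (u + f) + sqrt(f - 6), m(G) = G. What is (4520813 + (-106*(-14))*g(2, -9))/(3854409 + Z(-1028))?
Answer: 1503475/1284791 + 1484*I*sqrt(15)/3854373 ≈ 1.1702 + 0.0014912*I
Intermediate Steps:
g(u, f) = f + u + sqrt(-6 + f) (g(u, f) = (f + u) + sqrt(-6 + f) = f + u + sqrt(-6 + f))
Z(R) = -36
(4520813 + (-106*(-14))*g(2, -9))/(3854409 + Z(-1028)) = (4520813 + (-106*(-14))*(-9 + 2 + sqrt(-6 - 9)))/(3854409 - 36) = (4520813 + 1484*(-9 + 2 + sqrt(-15)))/3854373 = (4520813 + 1484*(-9 + 2 + I*sqrt(15)))*(1/3854373) = (4520813 + 1484*(-7 + I*sqrt(15)))*(1/3854373) = (4520813 + (-10388 + 1484*I*sqrt(15)))*(1/3854373) = (4510425 + 1484*I*sqrt(15))*(1/3854373) = 1503475/1284791 + 1484*I*sqrt(15)/3854373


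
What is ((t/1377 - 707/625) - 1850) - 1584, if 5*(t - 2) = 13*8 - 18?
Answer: -985449263/286875 ≈ -3435.1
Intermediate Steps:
t = 96/5 (t = 2 + (13*8 - 18)/5 = 2 + (104 - 18)/5 = 2 + (⅕)*86 = 2 + 86/5 = 96/5 ≈ 19.200)
((t/1377 - 707/625) - 1850) - 1584 = (((96/5)/1377 - 707/625) - 1850) - 1584 = (((96/5)*(1/1377) - 707*1/625) - 1850) - 1584 = ((32/2295 - 707/625) - 1850) - 1584 = (-320513/286875 - 1850) - 1584 = -531039263/286875 - 1584 = -985449263/286875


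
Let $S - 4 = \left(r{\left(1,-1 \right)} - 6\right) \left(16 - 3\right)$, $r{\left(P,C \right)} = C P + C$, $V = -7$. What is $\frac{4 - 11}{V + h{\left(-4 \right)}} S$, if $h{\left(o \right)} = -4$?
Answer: $- \frac{700}{11} \approx -63.636$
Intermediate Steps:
$r{\left(P,C \right)} = C + C P$
$S = -100$ ($S = 4 + \left(- (1 + 1) - 6\right) \left(16 - 3\right) = 4 + \left(\left(-1\right) 2 - 6\right) 13 = 4 + \left(-2 - 6\right) 13 = 4 - 104 = -100$)
$\frac{4 - 11}{V + h{\left(-4 \right)}} S = \frac{4 - 11}{-7 - 4} \left(-100\right) = - \frac{7}{-11} \left(-100\right) = \left(-7\right) \left(- \frac{1}{11}\right) \left(-100\right) = \frac{7}{11} \left(-100\right) = - \frac{700}{11}$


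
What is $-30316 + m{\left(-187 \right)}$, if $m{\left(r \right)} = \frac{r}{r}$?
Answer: $-30315$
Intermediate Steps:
$m{\left(r \right)} = 1$
$-30316 + m{\left(-187 \right)} = -30316 + 1 = -30315$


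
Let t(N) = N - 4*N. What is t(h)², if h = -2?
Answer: 36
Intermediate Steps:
t(N) = -3*N
t(h)² = (-3*(-2))² = 6² = 36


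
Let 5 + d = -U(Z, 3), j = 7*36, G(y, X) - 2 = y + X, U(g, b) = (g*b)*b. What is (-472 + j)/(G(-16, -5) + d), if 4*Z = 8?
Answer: 110/21 ≈ 5.2381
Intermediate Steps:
Z = 2 (Z = (1/4)*8 = 2)
U(g, b) = g*b**2 (U(g, b) = (b*g)*b = g*b**2)
G(y, X) = 2 + X + y (G(y, X) = 2 + (y + X) = 2 + (X + y) = 2 + X + y)
j = 252
d = -23 (d = -5 - 2*3**2 = -5 - 2*9 = -5 - 1*18 = -5 - 18 = -23)
(-472 + j)/(G(-16, -5) + d) = (-472 + 252)/((2 - 5 - 16) - 23) = -220/(-19 - 23) = -220/(-42) = -220*(-1/42) = 110/21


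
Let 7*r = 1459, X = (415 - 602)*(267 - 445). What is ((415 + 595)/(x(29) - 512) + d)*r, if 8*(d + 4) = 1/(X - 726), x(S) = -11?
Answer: -1178884309583/953617280 ≈ -1236.2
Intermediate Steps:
X = 33286 (X = -187*(-178) = 33286)
r = 1459/7 (r = (⅐)*1459 = 1459/7 ≈ 208.43)
d = -1041919/260480 (d = -4 + 1/(8*(33286 - 726)) = -4 + (⅛)/32560 = -4 + (⅛)*(1/32560) = -4 + 1/260480 = -1041919/260480 ≈ -4.0000)
((415 + 595)/(x(29) - 512) + d)*r = ((415 + 595)/(-11 - 512) - 1041919/260480)*(1459/7) = (1010/(-523) - 1041919/260480)*(1459/7) = (1010*(-1/523) - 1041919/260480)*(1459/7) = (-1010/523 - 1041919/260480)*(1459/7) = -808008437/136231040*1459/7 = -1178884309583/953617280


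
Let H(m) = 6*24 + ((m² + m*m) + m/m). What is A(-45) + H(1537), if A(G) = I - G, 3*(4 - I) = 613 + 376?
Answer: 14173807/3 ≈ 4.7246e+6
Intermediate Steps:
H(m) = 145 + 2*m² (H(m) = 144 + ((m² + m²) + 1) = 144 + (2*m² + 1) = 144 + (1 + 2*m²) = 145 + 2*m²)
I = -977/3 (I = 4 - (613 + 376)/3 = 4 - ⅓*989 = 4 - 989/3 = -977/3 ≈ -325.67)
A(G) = -977/3 - G
A(-45) + H(1537) = (-977/3 - 1*(-45)) + (145 + 2*1537²) = (-977/3 + 45) + (145 + 2*2362369) = -842/3 + (145 + 4724738) = -842/3 + 4724883 = 14173807/3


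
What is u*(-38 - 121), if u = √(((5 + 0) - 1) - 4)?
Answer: 0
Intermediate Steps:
u = 0 (u = √((5 - 1) - 4) = √(4 - 4) = √0 = 0)
u*(-38 - 121) = 0*(-38 - 121) = 0*(-159) = 0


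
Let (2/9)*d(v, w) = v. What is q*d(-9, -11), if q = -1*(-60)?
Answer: -2430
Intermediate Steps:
d(v, w) = 9*v/2
q = 60
q*d(-9, -11) = 60*((9/2)*(-9)) = 60*(-81/2) = -2430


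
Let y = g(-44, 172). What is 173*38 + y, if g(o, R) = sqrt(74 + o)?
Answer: 6574 + sqrt(30) ≈ 6579.5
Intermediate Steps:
y = sqrt(30) (y = sqrt(74 - 44) = sqrt(30) ≈ 5.4772)
173*38 + y = 173*38 + sqrt(30) = 6574 + sqrt(30)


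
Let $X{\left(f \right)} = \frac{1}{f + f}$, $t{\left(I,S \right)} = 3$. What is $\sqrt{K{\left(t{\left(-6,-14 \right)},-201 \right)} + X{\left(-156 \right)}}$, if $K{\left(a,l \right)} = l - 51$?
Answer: $\frac{5 i \sqrt{245310}}{156} \approx 15.875 i$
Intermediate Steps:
$K{\left(a,l \right)} = -51 + l$ ($K{\left(a,l \right)} = l - 51 = -51 + l$)
$X{\left(f \right)} = \frac{1}{2 f}$
$\sqrt{K{\left(t{\left(-6,-14 \right)},-201 \right)} + X{\left(-156 \right)}} = \sqrt{\left(-51 - 201\right) + \frac{1}{2 \left(-156\right)}} = \sqrt{-252 + \frac{1}{2} \left(- \frac{1}{156}\right)} = \sqrt{-252 - \frac{1}{312}} = \sqrt{- \frac{78625}{312}} = \frac{5 i \sqrt{245310}}{156}$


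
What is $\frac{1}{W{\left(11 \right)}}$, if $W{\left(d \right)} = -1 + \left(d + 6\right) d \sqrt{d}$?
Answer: $\frac{1}{384658} + \frac{187 \sqrt{11}}{384658} \approx 0.001615$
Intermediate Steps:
$W{\left(d \right)} = -1 + d^{\frac{3}{2}} \left(6 + d\right)$ ($W{\left(d \right)} = -1 + \left(6 + d\right) d^{\frac{3}{2}} = -1 + d^{\frac{3}{2}} \left(6 + d\right)$)
$\frac{1}{W{\left(11 \right)}} = \frac{1}{-1 + 11^{\frac{5}{2}} + 6 \cdot 11^{\frac{3}{2}}} = \frac{1}{-1 + 121 \sqrt{11} + 6 \cdot 11 \sqrt{11}} = \frac{1}{-1 + 121 \sqrt{11} + 66 \sqrt{11}} = \frac{1}{-1 + 187 \sqrt{11}}$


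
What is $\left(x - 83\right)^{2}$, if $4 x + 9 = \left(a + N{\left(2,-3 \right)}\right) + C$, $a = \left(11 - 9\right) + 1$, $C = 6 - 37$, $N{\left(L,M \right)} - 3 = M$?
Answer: $\frac{136161}{16} \approx 8510.1$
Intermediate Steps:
$N{\left(L,M \right)} = 3 + M$
$C = -31$ ($C = 6 - 37 = -31$)
$a = 3$ ($a = 2 + 1 = 3$)
$x = - \frac{37}{4}$ ($x = - \frac{9}{4} + \frac{\left(3 + \left(3 - 3\right)\right) - 31}{4} = - \frac{9}{4} + \frac{\left(3 + 0\right) - 31}{4} = - \frac{9}{4} + \frac{3 - 31}{4} = - \frac{9}{4} + \frac{1}{4} \left(-28\right) = - \frac{9}{4} - 7 = - \frac{37}{4} \approx -9.25$)
$\left(x - 83\right)^{2} = \left(- \frac{37}{4} - 83\right)^{2} = \left(- \frac{369}{4}\right)^{2} = \frac{136161}{16}$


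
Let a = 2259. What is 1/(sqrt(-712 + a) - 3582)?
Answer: -3582/12829177 - sqrt(1547)/12829177 ≈ -0.00028227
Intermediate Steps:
1/(sqrt(-712 + a) - 3582) = 1/(sqrt(-712 + 2259) - 3582) = 1/(sqrt(1547) - 3582) = 1/(-3582 + sqrt(1547))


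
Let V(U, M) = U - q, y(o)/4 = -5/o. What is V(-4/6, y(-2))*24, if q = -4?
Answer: 80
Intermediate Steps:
y(o) = -20/o (y(o) = 4*(-5/o) = -20/o)
V(U, M) = 4 + U (V(U, M) = U - 1*(-4) = U + 4 = 4 + U)
V(-4/6, y(-2))*24 = (4 - 4/6)*24 = (4 - 4*⅙)*24 = (4 - ⅔)*24 = (10/3)*24 = 80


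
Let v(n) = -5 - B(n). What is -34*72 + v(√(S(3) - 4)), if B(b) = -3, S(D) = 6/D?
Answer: -2450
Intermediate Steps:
v(n) = -2 (v(n) = -5 - 1*(-3) = -5 + 3 = -2)
-34*72 + v(√(S(3) - 4)) = -34*72 - 2 = -2448 - 2 = -2450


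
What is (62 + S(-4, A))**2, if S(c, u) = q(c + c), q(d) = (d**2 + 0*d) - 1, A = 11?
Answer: 15625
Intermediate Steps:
q(d) = -1 + d**2 (q(d) = (d**2 + 0) - 1 = d**2 - 1 = -1 + d**2)
S(c, u) = -1 + 4*c**2 (S(c, u) = -1 + (c + c)**2 = -1 + (2*c)**2 = -1 + 4*c**2)
(62 + S(-4, A))**2 = (62 + (-1 + 4*(-4)**2))**2 = (62 + (-1 + 4*16))**2 = (62 + (-1 + 64))**2 = (62 + 63)**2 = 125**2 = 15625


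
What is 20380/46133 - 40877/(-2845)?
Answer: 1943759741/131248385 ≈ 14.810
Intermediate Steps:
20380/46133 - 40877/(-2845) = 20380*(1/46133) - 40877*(-1/2845) = 20380/46133 + 40877/2845 = 1943759741/131248385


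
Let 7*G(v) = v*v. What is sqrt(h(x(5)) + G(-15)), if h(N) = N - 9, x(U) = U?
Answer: sqrt(1379)/7 ≈ 5.3050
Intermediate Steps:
G(v) = v**2/7 (G(v) = (v*v)/7 = v**2/7)
h(N) = -9 + N
sqrt(h(x(5)) + G(-15)) = sqrt((-9 + 5) + (1/7)*(-15)**2) = sqrt(-4 + (1/7)*225) = sqrt(-4 + 225/7) = sqrt(197/7) = sqrt(1379)/7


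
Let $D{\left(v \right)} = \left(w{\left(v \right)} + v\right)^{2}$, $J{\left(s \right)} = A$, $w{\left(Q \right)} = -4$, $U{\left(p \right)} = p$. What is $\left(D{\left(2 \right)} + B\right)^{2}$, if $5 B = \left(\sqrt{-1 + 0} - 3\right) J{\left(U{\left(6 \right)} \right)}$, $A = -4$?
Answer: $\frac{1008}{25} - \frac{256 i}{25} \approx 40.32 - 10.24 i$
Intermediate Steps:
$J{\left(s \right)} = -4$
$B = \frac{12}{5} - \frac{4 i}{5}$ ($B = \frac{\left(\sqrt{-1 + 0} - 3\right) \left(-4\right)}{5} = \frac{\left(\sqrt{-1} - 3\right) \left(-4\right)}{5} = \frac{\left(i - 3\right) \left(-4\right)}{5} = \frac{\left(-3 + i\right) \left(-4\right)}{5} = \frac{12 - 4 i}{5} = \frac{12}{5} - \frac{4 i}{5} \approx 2.4 - 0.8 i$)
$D{\left(v \right)} = \left(-4 + v\right)^{2}$
$\left(D{\left(2 \right)} + B\right)^{2} = \left(\left(-4 + 2\right)^{2} + \left(\frac{12}{5} - \frac{4 i}{5}\right)\right)^{2} = \left(\left(-2\right)^{2} + \left(\frac{12}{5} - \frac{4 i}{5}\right)\right)^{2} = \left(4 + \left(\frac{12}{5} - \frac{4 i}{5}\right)\right)^{2} = \left(\frac{32}{5} - \frac{4 i}{5}\right)^{2}$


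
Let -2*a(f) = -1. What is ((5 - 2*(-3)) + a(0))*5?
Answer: 115/2 ≈ 57.500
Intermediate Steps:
a(f) = 1/2 (a(f) = -1/2*(-1) = 1/2)
((5 - 2*(-3)) + a(0))*5 = ((5 - 2*(-3)) + 1/2)*5 = ((5 + 6) + 1/2)*5 = (11 + 1/2)*5 = (23/2)*5 = 115/2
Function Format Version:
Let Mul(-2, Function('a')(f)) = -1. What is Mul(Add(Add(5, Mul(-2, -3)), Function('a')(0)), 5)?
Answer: Rational(115, 2) ≈ 57.500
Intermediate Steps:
Function('a')(f) = Rational(1, 2) (Function('a')(f) = Mul(Rational(-1, 2), -1) = Rational(1, 2))
Mul(Add(Add(5, Mul(-2, -3)), Function('a')(0)), 5) = Mul(Add(Add(5, Mul(-2, -3)), Rational(1, 2)), 5) = Mul(Add(Add(5, 6), Rational(1, 2)), 5) = Mul(Add(11, Rational(1, 2)), 5) = Mul(Rational(23, 2), 5) = Rational(115, 2)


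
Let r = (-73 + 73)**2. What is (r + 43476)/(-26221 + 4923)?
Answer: -21738/10649 ≈ -2.0413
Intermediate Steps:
r = 0 (r = 0**2 = 0)
(r + 43476)/(-26221 + 4923) = (0 + 43476)/(-26221 + 4923) = 43476/(-21298) = 43476*(-1/21298) = -21738/10649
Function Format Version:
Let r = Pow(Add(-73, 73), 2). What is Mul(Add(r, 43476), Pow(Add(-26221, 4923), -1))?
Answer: Rational(-21738, 10649) ≈ -2.0413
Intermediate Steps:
r = 0 (r = Pow(0, 2) = 0)
Mul(Add(r, 43476), Pow(Add(-26221, 4923), -1)) = Mul(Add(0, 43476), Pow(Add(-26221, 4923), -1)) = Mul(43476, Pow(-21298, -1)) = Mul(43476, Rational(-1, 21298)) = Rational(-21738, 10649)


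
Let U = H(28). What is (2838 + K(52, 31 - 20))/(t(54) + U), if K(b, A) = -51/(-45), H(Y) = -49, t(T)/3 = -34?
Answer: -42587/2265 ≈ -18.802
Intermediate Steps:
t(T) = -102 (t(T) = 3*(-34) = -102)
K(b, A) = 17/15 (K(b, A) = -51*(-1/45) = 17/15)
U = -49
(2838 + K(52, 31 - 20))/(t(54) + U) = (2838 + 17/15)/(-102 - 49) = (42587/15)/(-151) = (42587/15)*(-1/151) = -42587/2265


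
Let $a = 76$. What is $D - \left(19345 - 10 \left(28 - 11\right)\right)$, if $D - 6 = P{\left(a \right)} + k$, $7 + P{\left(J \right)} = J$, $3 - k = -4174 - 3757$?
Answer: $-11166$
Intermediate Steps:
$k = 7934$ ($k = 3 - \left(-4174 - 3757\right) = 3 - -7931 = 3 + 7931 = 7934$)
$P{\left(J \right)} = -7 + J$
$D = 8009$ ($D = 6 + \left(\left(-7 + 76\right) + 7934\right) = 6 + \left(69 + 7934\right) = 6 + 8003 = 8009$)
$D - \left(19345 - 10 \left(28 - 11\right)\right) = 8009 - \left(19345 - 10 \left(28 - 11\right)\right) = 8009 + \left(10 \cdot 17 - 19345\right) = 8009 + \left(170 - 19345\right) = 8009 - 19175 = -11166$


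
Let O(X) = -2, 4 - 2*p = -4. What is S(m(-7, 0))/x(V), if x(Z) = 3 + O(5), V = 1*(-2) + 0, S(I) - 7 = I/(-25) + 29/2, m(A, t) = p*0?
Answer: 43/2 ≈ 21.500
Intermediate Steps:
p = 4 (p = 2 - 1/2*(-4) = 2 + 2 = 4)
m(A, t) = 0 (m(A, t) = 4*0 = 0)
S(I) = 43/2 - I/25 (S(I) = 7 + (I/(-25) + 29/2) = 7 + (I*(-1/25) + 29*(1/2)) = 7 + (-I/25 + 29/2) = 7 + (29/2 - I/25) = 43/2 - I/25)
V = -2 (V = -2 + 0 = -2)
x(Z) = 1 (x(Z) = 3 - 2 = 1)
S(m(-7, 0))/x(V) = (43/2 - 1/25*0)/1 = (43/2 + 0)*1 = (43/2)*1 = 43/2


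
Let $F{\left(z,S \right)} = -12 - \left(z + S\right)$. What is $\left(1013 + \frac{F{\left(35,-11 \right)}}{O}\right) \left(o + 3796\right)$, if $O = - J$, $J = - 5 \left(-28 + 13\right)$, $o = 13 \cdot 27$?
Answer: $\frac{105072539}{25} \approx 4.2029 \cdot 10^{6}$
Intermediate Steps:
$o = 351$
$J = 75$ ($J = \left(-5\right) \left(-15\right) = 75$)
$F{\left(z,S \right)} = -12 - S - z$ ($F{\left(z,S \right)} = -12 - \left(S + z\right) = -12 - S - z$)
$O = -75$ ($O = \left(-1\right) 75 = -75$)
$\left(1013 + \frac{F{\left(35,-11 \right)}}{O}\right) \left(o + 3796\right) = \left(1013 + \frac{-12 - -11 - 35}{-75}\right) \left(351 + 3796\right) = \left(1013 + \left(-12 + 11 - 35\right) \left(- \frac{1}{75}\right)\right) 4147 = \left(1013 - - \frac{12}{25}\right) 4147 = \left(1013 + \frac{12}{25}\right) 4147 = \frac{25337}{25} \cdot 4147 = \frac{105072539}{25}$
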